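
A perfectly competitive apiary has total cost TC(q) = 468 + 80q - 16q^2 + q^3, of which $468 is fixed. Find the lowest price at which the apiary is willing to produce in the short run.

$16 per unit

Short-run supply begins at min AVC. From VC = 80q - 16q^2 + q^3, AVC = 80 - 16q + q^2.
At the minimum of AVC, MC = AVC. MC = 80 - 32q + 3q^2; setting MC = AVC gives 2q^2 - 16q = 0, so q = 8. min AVC = 16.
For P < $16 the firm produces nothing.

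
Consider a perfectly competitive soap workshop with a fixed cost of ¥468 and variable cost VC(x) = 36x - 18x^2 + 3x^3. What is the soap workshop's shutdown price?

¥9 per unit

Short-run supply begins at min AVC. From VC = 36x - 18x^2 + 3x^3, AVC = 36 - 18x + 3x^2.
dAVC/dx = -18 + 6x = 0 gives x = 3. min AVC = 36 - 18·3 + 3·3^2 = 9.
For P < ¥9 the firm produces nothing.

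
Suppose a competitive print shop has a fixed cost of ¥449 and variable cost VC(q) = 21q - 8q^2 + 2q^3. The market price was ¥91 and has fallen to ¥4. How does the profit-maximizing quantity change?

Output falls from 5 to 0 (the firm shuts down)

AVC = 21 - 8q + 2q^2, minimized at q = 2 where min AVC = ¥13. MC = 21 - 16q + 6q^2.
With P = ¥91 above the shutdown price, P = MC gives q = 5.
At P = ¥4 < min AVC = ¥13, price no longer covers variable cost at any output, so the firm shuts down: q = 0.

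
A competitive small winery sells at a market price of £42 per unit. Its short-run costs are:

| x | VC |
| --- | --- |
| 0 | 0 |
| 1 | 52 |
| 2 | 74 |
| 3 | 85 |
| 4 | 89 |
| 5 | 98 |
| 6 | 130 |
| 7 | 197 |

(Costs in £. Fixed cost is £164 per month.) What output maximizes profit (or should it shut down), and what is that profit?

Tabulate TR − TC: x=0: -164; x=1: -174; x=2: -154; x=3: -123; x=4: -85; x=5: -52; x=6: -42; x=7: -67.
Profit is maximized at x = 6. AVC there is 130/6 = £21.67 ≤ P, so producing beats shutting down (which would give -£164).

x = 6; profit = -£42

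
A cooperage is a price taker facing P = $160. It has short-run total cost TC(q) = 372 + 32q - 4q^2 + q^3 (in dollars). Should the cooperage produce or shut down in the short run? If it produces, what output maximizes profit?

From TC, MC = TC'(q) = 32 - 8q + 3q^2 and AVC = VC/q = 32 - 4q + q^2.
AVC hits its minimum where MC = AVC, at q = 2, giving min AVC = 32 - 4·2 + 2^2 = $28.
P = $160 exceeds min AVC = $28, so the firm stays open.
Set P = MC: 160 = 32 - 8q + 3q^2 → -128 - 8q + 3q^2 = 0. The roots are q = -16/3 and q = 8; the profit-maximizing output is on the rising part of MC, so q* = 8.
Check: AVC at q = 8 is $64 ≤ P, so revenue covers variable cost.
Profit = P·q − TC = 160·8 − 884 = $396.

Produce at q = 8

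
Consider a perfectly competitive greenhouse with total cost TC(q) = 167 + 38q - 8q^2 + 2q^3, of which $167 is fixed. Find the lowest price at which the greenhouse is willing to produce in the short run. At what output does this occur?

Short-run supply begins at min AVC. From VC = 38q - 8q^2 + 2q^3, AVC = 38 - 8q + 2q^2.
At the minimum of AVC, MC = AVC. MC = 38 - 16q + 6q^2; setting MC = AVC gives 4q^2 - 8q = 0, so q = 2. min AVC = 30.
So the shutdown price is $30.

$30 per unit, at q = 2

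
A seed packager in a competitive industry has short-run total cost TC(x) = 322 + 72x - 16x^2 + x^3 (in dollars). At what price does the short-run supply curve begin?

$8 per unit

The firm shuts down when price falls below the minimum of average variable cost. AVC = VC/x = 72 - 16x + x^2.
At the minimum of AVC, MC = AVC. MC = 72 - 32x + 3x^2; setting MC = AVC gives 2x^2 - 16x = 0, so x = 8. min AVC = 8.
For P < $8 the firm produces nothing.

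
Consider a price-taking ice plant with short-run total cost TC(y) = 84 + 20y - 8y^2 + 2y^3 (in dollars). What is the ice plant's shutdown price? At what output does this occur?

$12 per unit, at y = 2

Short-run supply begins at min AVC. From VC = 20y - 8y^2 + 2y^3, AVC = 20 - 8y + 2y^2.
dAVC/dy = -8 + 4y = 0 gives y = 2. min AVC = 20 - 8·2 + 2·2^2 = 12.
For P < $12 the firm produces nothing.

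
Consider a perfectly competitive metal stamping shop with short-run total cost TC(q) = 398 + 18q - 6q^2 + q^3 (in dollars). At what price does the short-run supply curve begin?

The firm shuts down when price falls below the minimum of average variable cost. AVC = VC/q = 18 - 6q + q^2.
At the minimum of AVC, MC = AVC. MC = 18 - 12q + 3q^2; setting MC = AVC gives 2q^2 - 6q = 0, so q = 3. min AVC = 9.
The firm shuts down for any P below $9.

$9 per unit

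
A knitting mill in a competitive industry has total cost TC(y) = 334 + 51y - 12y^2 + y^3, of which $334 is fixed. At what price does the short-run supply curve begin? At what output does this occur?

$15 per unit, at y = 6

The firm shuts down when price falls below the minimum of average variable cost. AVC = VC/y = 51 - 12y + y^2.
At the minimum of AVC, MC = AVC. MC = 51 - 24y + 3y^2; setting MC = AVC gives 2y^2 - 12y = 0, so y = 6. min AVC = 15.
The firm shuts down for any P below $15.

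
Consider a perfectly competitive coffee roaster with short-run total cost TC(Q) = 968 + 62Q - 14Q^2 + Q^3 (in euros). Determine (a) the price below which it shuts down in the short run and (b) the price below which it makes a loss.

Shutdown price = min AVC. AVC = 62 - 14Q + Q^2, with vertex at Q = 7 and minimum €13.
ATC = 968/Q + 62 - 14Q + Q^2. Setting dATC/dQ = −968/Q^2 − 14 + 2Q = 0 gives Q = 11 (since 2·11^3 − 14·11^2 = 968).
min ATC = 968/11 + 62 − 14·11 + 11^2 = €117. That is the break-even price.
Between these two prices the firm operates at a loss; above €117 it earns a profit.

Shutdown price = €13; break-even price = €117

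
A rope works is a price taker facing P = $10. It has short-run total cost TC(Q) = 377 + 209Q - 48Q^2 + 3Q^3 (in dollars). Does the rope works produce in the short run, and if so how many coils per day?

Shut down

From TC, MC = TC'(Q) = 209 - 96Q + 9Q^2 and AVC = VC/Q = 209 - 48Q + 3Q^2.
AVC hits its minimum where MC = AVC, at Q = 8, giving min AVC = 209 - 48·8 + 3·8^2 = $17.
With P < min AVC ($10 < $17), every unit sold adds to the loss.
Best response: produce nothing and absorb the $377 fixed cost.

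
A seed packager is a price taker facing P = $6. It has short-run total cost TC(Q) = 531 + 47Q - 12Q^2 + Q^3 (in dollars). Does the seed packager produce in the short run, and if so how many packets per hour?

Shut down

From TC, MC = TC'(Q) = 47 - 24Q + 3Q^2 and AVC = VC/Q = 47 - 12Q + Q^2.
AVC is minimized where dAVC/dQ = -12 + 2Q = 0, at Q = 6; min AVC = 47 - 12·6 + 6^2 = $11.
P = $6 lies below min AVC = $11; no output level covers variable cost.
Shutting down limits the loss to fixed cost, $531.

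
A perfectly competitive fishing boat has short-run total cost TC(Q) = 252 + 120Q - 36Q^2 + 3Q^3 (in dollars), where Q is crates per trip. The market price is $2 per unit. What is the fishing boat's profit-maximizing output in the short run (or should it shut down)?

Strip out fixed cost: VC = 120Q - 36Q^2 + 3Q^3. Then AVC = 120 - 36Q + 3Q^2 and MC = 120 - 72Q + 9Q^2.
AVC is minimized where dAVC/dQ = -36 + 6Q = 0, at Q = 6; min AVC = 120 - 36·6 + 3·6^2 = $12.
P = $2 lies below min AVC = $12; no output level covers variable cost.
The firm minimizes its loss by shutting down and losing only its fixed cost of $252.

Shut down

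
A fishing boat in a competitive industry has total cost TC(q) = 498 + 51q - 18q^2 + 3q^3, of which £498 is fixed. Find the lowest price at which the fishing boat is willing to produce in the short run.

The firm shuts down when price falls below the minimum of average variable cost. AVC = VC/q = 51 - 18q + 3q^2.
dAVC/dq = -18 + 6q = 0 gives q = 3. min AVC = 51 - 18·3 + 3·3^2 = 24.
The firm shuts down for any P below £24.

£24 per unit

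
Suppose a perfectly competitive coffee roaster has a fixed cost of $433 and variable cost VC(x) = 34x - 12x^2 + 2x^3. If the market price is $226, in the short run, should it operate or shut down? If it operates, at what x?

Produce at x = 8

Strip out fixed cost: VC = 34x - 12x^2 + 2x^3. Then AVC = 34 - 12x + 2x^2 and MC = 34 - 24x + 6x^2.
The AVC parabola has its vertex at x = 12/4 = 3, where AVC = 34 - 12·3 + 2·3^2 = $16.
Since P = $226 ≥ min AVC = $16, price covers variable cost and the firm should produce.
Solving P = MC: -192 - 24x + 6x^2 = 0 ⇒ x = -4 or 8. On the upward-sloping branch, x* = 8.
Check: AVC at x = 8 is $66 ≤ P, so revenue covers variable cost.
Profit = P·x − TC = 226·8 − 961 = $847.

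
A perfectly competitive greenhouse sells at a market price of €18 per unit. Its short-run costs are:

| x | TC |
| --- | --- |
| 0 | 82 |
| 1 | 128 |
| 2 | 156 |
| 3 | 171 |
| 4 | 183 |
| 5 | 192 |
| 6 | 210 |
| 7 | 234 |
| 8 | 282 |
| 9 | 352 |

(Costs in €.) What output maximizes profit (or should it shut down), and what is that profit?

x = 0 (shut down); profit = -€82

Tabulate TR − TC: x=0: -82; x=1: -110; x=2: -120; x=3: -117; x=4: -111; x=5: -102; x=6: -102; x=7: -108; x=8: -138; x=9: -190.
Profit is highest at x = 0. Equivalently, the lowest AVC in the table is 128/6 ≈ €21.33 at x = 6, and P = €18 falls below it — price never covers variable cost, so the firm shuts down and loses only its fixed cost.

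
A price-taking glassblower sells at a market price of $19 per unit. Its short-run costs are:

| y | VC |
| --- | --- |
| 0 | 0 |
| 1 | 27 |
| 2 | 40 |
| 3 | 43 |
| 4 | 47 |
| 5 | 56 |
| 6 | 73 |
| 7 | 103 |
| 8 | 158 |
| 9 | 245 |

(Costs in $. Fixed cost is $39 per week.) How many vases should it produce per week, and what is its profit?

Profit at each row (π = 19y − TC): y=0: -39; y=1: -47; y=2: -41; y=3: -25; y=4: -10; y=5: 0; y=6: 2; y=7: -9; y=8: -45; y=9: -113.
Profit is maximized at y = 6. AVC there is 73/6 = $12.17 ≤ P, so producing beats shutting down (which would give -$39).

y = 6; profit = $2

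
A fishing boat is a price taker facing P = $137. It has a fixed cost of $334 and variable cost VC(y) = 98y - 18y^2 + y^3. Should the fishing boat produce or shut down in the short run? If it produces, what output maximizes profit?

From TC, MC = TC'(y) = 98 - 36y + 3y^2 and AVC = VC/y = 98 - 18y + y^2.
AVC is minimized where dAVC/dy = -18 + 2y = 0, at y = 9; min AVC = 98 - 18·9 + 9^2 = $17.
Since P = $137 ≥ min AVC = $17, price covers variable cost and the firm should produce.
Set P = MC: 137 = 98 - 36y + 3y^2 → -39 - 36y + 3y^2 = 0. The roots are y = -1 and y = 13; the profit-maximizing output is on the rising part of MC, so y* = 13.
Check: AVC at y = 13 is $33 ≤ P, so revenue covers variable cost.
Profit = P·y − TC = 137·13 − 763 = $1018.

Produce at y = 13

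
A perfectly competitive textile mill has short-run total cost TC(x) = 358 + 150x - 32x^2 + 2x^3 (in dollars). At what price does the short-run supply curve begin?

$22 per unit

Short-run supply begins at min AVC. From VC = 150x - 32x^2 + 2x^3, AVC = 150 - 32x + 2x^2.
dAVC/dx = -32 + 4x = 0 gives x = 8. min AVC = 150 - 32·8 + 2·8^2 = 22.
The firm shuts down for any P below $22.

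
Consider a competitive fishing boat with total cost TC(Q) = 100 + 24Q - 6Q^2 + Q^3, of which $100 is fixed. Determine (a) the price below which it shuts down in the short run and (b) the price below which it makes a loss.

Shutdown price = $15; break-even price = $39

Shutdown price = min AVC. AVC = 24 - 6Q + Q^2, with vertex at Q = 3 and minimum $15.
ATC = 100/Q + 24 - 6Q + Q^2. Setting dATC/dQ = −100/Q^2 − 6 + 2Q = 0 gives Q = 5 (since 2·5^3 − 6·5^2 = 100).
min ATC = 100/5 + 24 − 6·5 + 5^2 = $39. That is the break-even price.
For $15 ≤ P < $39 the firm produces at a loss; below $15 it shuts down.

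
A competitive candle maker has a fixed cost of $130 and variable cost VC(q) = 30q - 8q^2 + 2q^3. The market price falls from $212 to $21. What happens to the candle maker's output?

Output falls from 7 to 0 (the firm shuts down)

AVC = 30 - 8q + 2q^2, minimized at q = 2 where min AVC = $22. MC = 30 - 16q + 6q^2.
At P = $212 ≥ min AVC, set P = MC on the rising branch: q = 7.
At P = $21 < min AVC = $22, price no longer covers variable cost at any output, so the firm shuts down: q = 0.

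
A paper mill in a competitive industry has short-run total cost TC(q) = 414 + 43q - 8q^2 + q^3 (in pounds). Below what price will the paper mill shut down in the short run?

£27 per unit

The firm shuts down when price falls below the minimum of average variable cost. AVC = VC/q = 43 - 8q + q^2.
At the minimum of AVC, MC = AVC. MC = 43 - 16q + 3q^2; setting MC = AVC gives 2q^2 - 8q = 0, so q = 4. min AVC = 27.
So the shutdown price is £27.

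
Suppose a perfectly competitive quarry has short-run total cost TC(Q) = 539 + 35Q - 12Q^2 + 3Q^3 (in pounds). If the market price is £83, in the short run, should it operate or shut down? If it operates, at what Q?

Produce at Q = 4

From TC, MC = TC'(Q) = 35 - 24Q + 9Q^2 and AVC = VC/Q = 35 - 12Q + 3Q^2.
AVC is minimized where dAVC/dQ = -12 + 6Q = 0, at Q = 2; min AVC = 35 - 12·2 + 3·2^2 = £23.
Because £83 ≥ £23, revenue can cover variable cost; the firm operates.
Set P = MC: 83 = 35 - 24Q + 9Q^2 → -48 - 24Q + 9Q^2 = 0. The roots are Q = -4/3 and Q = 4; the profit-maximizing output is on the rising part of MC, so Q* = 4.
Check: AVC at Q = 4 is £35 ≤ P, so revenue covers variable cost.
Profit = P·Q − TC = 83·4 − 679 = -£347, a loss, but smaller than the £539 fixed cost the firm would lose by shutting down.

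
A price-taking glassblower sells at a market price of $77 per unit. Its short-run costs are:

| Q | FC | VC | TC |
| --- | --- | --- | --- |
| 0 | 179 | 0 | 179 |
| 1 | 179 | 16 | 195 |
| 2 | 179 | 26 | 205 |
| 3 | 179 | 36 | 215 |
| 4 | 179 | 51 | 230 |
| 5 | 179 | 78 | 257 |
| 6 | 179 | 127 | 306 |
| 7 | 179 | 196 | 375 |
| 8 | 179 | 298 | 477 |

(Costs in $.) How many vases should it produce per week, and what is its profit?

Q = 7; profit = $164

Tabulate TR − TC: Q=0: -179; Q=1: -118; Q=2: -51; Q=3: 16; Q=4: 78; Q=5: 128; Q=6: 156; Q=7: 164; Q=8: 139.
Profit is maximized at Q = 7. AVC there is 196/7 = $28 ≤ P, so producing beats shutting down (which would give -$179).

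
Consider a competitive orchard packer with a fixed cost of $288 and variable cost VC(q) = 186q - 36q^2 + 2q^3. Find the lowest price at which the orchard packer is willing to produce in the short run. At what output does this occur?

The shutdown price is the minimum of AVC. VC = 186q - 36q^2 + 2q^3, so AVC = 186 - 36q + 2q^2.
dAVC/dq = -36 + 4q = 0 gives q = 9. min AVC = 186 - 36·9 + 2·9^2 = 24.
So the shutdown price is $24.

$24 per unit, at q = 9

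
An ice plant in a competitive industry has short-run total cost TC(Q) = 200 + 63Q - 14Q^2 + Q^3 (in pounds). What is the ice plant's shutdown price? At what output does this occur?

Short-run supply begins at min AVC. From VC = 63Q - 14Q^2 + Q^3, AVC = 63 - 14Q + Q^2.
At the minimum of AVC, MC = AVC. MC = 63 - 28Q + 3Q^2; setting MC = AVC gives 2Q^2 - 14Q = 0, so Q = 7. min AVC = 14.
The firm shuts down for any P below £14.

£14 per unit, at Q = 7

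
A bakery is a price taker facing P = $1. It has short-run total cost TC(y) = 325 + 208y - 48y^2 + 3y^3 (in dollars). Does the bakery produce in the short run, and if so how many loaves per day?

Shut down

Strip out fixed cost: VC = 208y - 48y^2 + 3y^3. Then AVC = 208 - 48y + 3y^2 and MC = 208 - 96y + 9y^2.
AVC hits its minimum where MC = AVC, at y = 8, giving min AVC = 208 - 48·8 + 3·8^2 = $16.
P = $1 lies below min AVC = $16; no output level covers variable cost.
Best response: produce nothing and absorb the $325 fixed cost.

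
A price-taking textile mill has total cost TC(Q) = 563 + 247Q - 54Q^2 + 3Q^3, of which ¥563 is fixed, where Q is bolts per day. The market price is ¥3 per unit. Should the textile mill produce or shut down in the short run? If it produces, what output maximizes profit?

Strip out fixed cost: VC = 247Q - 54Q^2 + 3Q^3. Then AVC = 247 - 54Q + 3Q^2 and MC = 247 - 108Q + 9Q^2.
The AVC parabola has its vertex at Q = 54/6 = 9, where AVC = 247 - 54·9 + 3·9^2 = ¥4.
P = ¥3 lies below min AVC = ¥4; no output level covers variable cost.
The firm minimizes its loss by shutting down and losing only its fixed cost of ¥563.

Shut down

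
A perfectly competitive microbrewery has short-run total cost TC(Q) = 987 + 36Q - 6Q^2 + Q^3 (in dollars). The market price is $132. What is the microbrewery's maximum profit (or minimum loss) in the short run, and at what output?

Profit = -$347 at Q = 8

AVC = 36 - 6Q + Q^2 has its minimum $27 at Q = 3; price $132 clears that bar, so the firm operates.
MC = 36 - 12Q + 3Q^2. Setting P = MC and taking the root on the rising branch gives Q* = 8.
TR = 132·8 = 1056. TC = 987 + 416 = 1403. Profit = 1056 − 1403 = -$347.
By producing, the firm covers all variable cost plus $640 of fixed cost; shutting down would lose the full $987.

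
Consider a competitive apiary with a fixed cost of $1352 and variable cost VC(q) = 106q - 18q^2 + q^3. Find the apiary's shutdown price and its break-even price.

Shutdown price = $25; break-even price = $145

AVC = 106 - 18q + q^2; minimized at q = 9, giving min AVC = $25. That is the shutdown price.
ATC = 1352/q + 106 - 18q + q^2. Setting dATC/dq = −1352/q^2 − 18 + 2q = 0 gives q = 13 (since 2·13^3 − 18·13^2 = 1352).
min ATC = 1352/13 + 106 − 18·13 + 13^2 = $145. That is the break-even price.
For $25 ≤ P < $145 the firm produces at a loss; below $25 it shuts down.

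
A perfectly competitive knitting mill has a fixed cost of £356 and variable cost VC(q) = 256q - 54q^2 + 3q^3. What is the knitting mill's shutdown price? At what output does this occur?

The firm shuts down when price falls below the minimum of average variable cost. AVC = VC/q = 256 - 54q + 3q^2.
At the minimum of AVC, MC = AVC. MC = 256 - 108q + 9q^2; setting MC = AVC gives 6q^2 - 54q = 0, so q = 9. min AVC = 13.
So the shutdown price is £13.

£13 per unit, at q = 9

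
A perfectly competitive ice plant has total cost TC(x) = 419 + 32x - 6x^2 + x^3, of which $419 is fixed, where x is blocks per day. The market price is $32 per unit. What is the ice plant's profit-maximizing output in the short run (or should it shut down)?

Produce at x = 4

Strip out fixed cost: VC = 32x - 6x^2 + x^3. Then AVC = 32 - 6x + x^2 and MC = 32 - 12x + 3x^2.
The AVC parabola has its vertex at x = 6/2 = 3, where AVC = 32 - 6·3 + 3^2 = $23.
P = $32 exceeds min AVC = $23, so the firm stays open.
Solving P = MC: -12x + 3x^2 = 0 ⇒ x = 0 or 4. On the upward-sloping branch, x* = 4.
Check: AVC at x = 4 is $24 ≤ P, so revenue covers variable cost.
Profit = P·x − TC = 32·4 − 515 = -$387, a loss, but smaller than the $419 fixed cost the firm would lose by shutting down.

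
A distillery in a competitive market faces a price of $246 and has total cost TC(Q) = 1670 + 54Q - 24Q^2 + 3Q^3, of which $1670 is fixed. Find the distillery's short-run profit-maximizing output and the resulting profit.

Profit = -$134 at Q = 8

AVC = 54 - 24Q + 3Q^2 has its minimum $6 at Q = 4; price $246 clears that bar, so the firm operates.
MC = 54 - 48Q + 9Q^2. Setting P = MC and taking the root on the rising branch gives Q* = 8.
TR = 246·8 = 1968. TC = 1670 + 432 = 2102. Profit = 1968 − 2102 = -$134.
That loss of $134 beats the $1670 the firm would lose by shutting down; producing recovers $1536 of fixed cost.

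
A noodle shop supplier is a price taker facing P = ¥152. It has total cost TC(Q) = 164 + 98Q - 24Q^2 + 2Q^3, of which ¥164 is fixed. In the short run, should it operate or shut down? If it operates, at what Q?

From TC, MC = TC'(Q) = 98 - 48Q + 6Q^2 and AVC = VC/Q = 98 - 24Q + 2Q^2.
AVC is minimized where dAVC/dQ = -24 + 4Q = 0, at Q = 6; min AVC = 98 - 24·6 + 2·6^2 = ¥26.
P = ¥152 exceeds min AVC = ¥26, so the firm stays open.
Set P = MC: 152 = 98 - 48Q + 6Q^2 → -54 - 48Q + 6Q^2 = 0. The roots are Q = -1 and Q = 9; the profit-maximizing output is on the rising part of MC, so Q* = 9.
Check: AVC at Q = 9 is ¥44 ≤ P, so revenue covers variable cost.
Profit = P·Q − TC = 152·9 − 560 = ¥808.

Produce at Q = 9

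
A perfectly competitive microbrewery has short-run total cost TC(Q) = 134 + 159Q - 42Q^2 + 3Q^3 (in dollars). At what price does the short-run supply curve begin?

$12 per unit

The firm shuts down when price falls below the minimum of average variable cost. AVC = VC/Q = 159 - 42Q + 3Q^2.
At the minimum of AVC, MC = AVC. MC = 159 - 84Q + 9Q^2; setting MC = AVC gives 6Q^2 - 42Q = 0, so Q = 7. min AVC = 12.
The firm shuts down for any P below $12.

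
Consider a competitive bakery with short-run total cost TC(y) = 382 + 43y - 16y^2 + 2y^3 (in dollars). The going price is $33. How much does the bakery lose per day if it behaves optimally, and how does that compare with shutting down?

AVC = 43 - 16y + 2y^2; min AVC = $11 at y = 4. Since P = $33 ≥ min AVC, the firm produces.
MC = 43 - 32y + 6y^2. Setting P = MC and taking the root on the rising branch gives y* = 5.
TR = 33·5 = 165. TC = 382 + 65 = 447. Profit = 165 − 447 = -$282.
That loss of $282 beats the $382 the firm would lose by shutting down; producing recovers $100 of fixed cost.

Profit = -$282 at y = 5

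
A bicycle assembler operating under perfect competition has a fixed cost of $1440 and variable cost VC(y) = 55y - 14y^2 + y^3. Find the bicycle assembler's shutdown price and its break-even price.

Shutdown price = $6; break-even price = $151

Shutdown price = min AVC. AVC = 55 - 14y + y^2, with vertex at y = 7 and minimum $6.
ATC = 1440/y + 55 - 14y + y^2. Setting dATC/dy = −1440/y^2 − 14 + 2y = 0 gives y = 12 (since 2·12^3 − 14·12^2 = 1440).
min ATC = 1440/12 + 55 − 14·12 + 12^2 = $151. That is the break-even price.
Between these two prices the firm operates at a loss; above $151 it earns a profit.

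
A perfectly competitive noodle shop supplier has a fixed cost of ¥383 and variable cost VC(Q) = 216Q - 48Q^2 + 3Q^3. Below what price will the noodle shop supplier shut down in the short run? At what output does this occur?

¥24 per unit, at Q = 8

The shutdown price is the minimum of AVC. VC = 216Q - 48Q^2 + 3Q^3, so AVC = 216 - 48Q + 3Q^2.
dAVC/dQ = -48 + 6Q = 0 gives Q = 8. min AVC = 216 - 48·8 + 3·8^2 = 24.
For P < ¥24 the firm produces nothing.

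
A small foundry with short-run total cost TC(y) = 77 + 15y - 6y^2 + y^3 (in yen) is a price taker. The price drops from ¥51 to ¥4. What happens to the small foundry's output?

MC = 15 - 12y + 3y^2; the shutdown threshold is min AVC = ¥6 (at y = 3).
At P = ¥51 ≥ min AVC, set P = MC on the rising branch: y = 6.
At P = ¥4 < min AVC = ¥6, price no longer covers variable cost at any output, so the firm shuts down: y = 0.

Output falls from 6 to 0 (the firm shuts down)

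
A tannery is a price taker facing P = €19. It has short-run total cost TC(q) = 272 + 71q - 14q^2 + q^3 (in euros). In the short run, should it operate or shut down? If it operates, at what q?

Variable cost is VC = 71q - 14q^2 + q^3, so AVC = VC/q = 71 - 14q + q^2 and MC = dTC/dq = 71 - 28q + 3q^2.
AVC is minimized where dAVC/dq = -14 + 2q = 0, at q = 7; min AVC = 71 - 14·7 + 7^2 = €22.
With P < min AVC (€19 < €22), every unit sold adds to the loss.
Shutting down limits the loss to fixed cost, €272.

Shut down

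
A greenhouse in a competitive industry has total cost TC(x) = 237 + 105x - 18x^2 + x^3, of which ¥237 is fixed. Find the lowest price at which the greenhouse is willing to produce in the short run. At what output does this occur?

Short-run supply begins at min AVC. From VC = 105x - 18x^2 + x^3, AVC = 105 - 18x + x^2.
dAVC/dx = -18 + 2x = 0 gives x = 9. min AVC = 105 - 18·9 + 9^2 = 24.
So the shutdown price is ¥24.

¥24 per unit, at x = 9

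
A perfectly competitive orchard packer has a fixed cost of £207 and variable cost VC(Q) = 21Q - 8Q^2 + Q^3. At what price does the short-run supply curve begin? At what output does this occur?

£5 per unit, at Q = 4

The firm shuts down when price falls below the minimum of average variable cost. AVC = VC/Q = 21 - 8Q + Q^2.
At the minimum of AVC, MC = AVC. MC = 21 - 16Q + 3Q^2; setting MC = AVC gives 2Q^2 - 8Q = 0, so Q = 4. min AVC = 5.
For P < £5 the firm produces nothing.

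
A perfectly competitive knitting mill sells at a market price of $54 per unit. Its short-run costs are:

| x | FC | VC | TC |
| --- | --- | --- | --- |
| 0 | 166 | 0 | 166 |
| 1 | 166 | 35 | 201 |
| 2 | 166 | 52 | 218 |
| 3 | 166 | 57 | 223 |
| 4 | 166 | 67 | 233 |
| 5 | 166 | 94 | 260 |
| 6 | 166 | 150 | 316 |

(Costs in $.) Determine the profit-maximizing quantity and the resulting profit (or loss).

x = 5; profit = $10

Compute π = P·x − TC at each output: x=0: -166; x=1: -147; x=2: -110; x=3: -61; x=4: -17; x=5: 10; x=6: 8.
Profit is maximized at x = 5. AVC there is 94/5 = $18.80 ≤ P, so producing beats shutting down (which would give -$166).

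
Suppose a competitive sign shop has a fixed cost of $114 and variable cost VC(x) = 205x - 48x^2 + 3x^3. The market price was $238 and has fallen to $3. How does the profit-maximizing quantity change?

MC = 205 - 96x + 9x^2; the shutdown threshold is min AVC = $13 (at x = 8).
At P = $238 ≥ min AVC, set P = MC on the rising branch: x = 11.
At P = $3 < min AVC = $13, price no longer covers variable cost at any output, so the firm shuts down: x = 0.

Output falls from 11 to 0 (the firm shuts down)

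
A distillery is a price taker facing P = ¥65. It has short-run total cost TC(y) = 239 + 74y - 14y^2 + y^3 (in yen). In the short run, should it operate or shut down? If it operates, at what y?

Produce at y = 9

From TC, MC = TC'(y) = 74 - 28y + 3y^2 and AVC = VC/y = 74 - 14y + y^2.
AVC is minimized where dAVC/dy = -14 + 2y = 0, at y = 7; min AVC = 74 - 14·7 + 7^2 = ¥25.
Because ¥65 ≥ ¥25, revenue can cover variable cost; the firm operates.
Set P = MC: 65 = 74 - 28y + 3y^2 → 9 - 28y + 3y^2 = 0. The roots are y = 1/3 and y = 9; the profit-maximizing output is on the rising part of MC, so y* = 9.
Check: AVC at y = 9 is ¥29 ≤ P, so revenue covers variable cost.
Profit = P·y − TC = 65·9 − 500 = ¥85.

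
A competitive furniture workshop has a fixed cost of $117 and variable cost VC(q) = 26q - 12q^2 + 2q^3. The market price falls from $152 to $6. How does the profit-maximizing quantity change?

MC = 26 - 24q + 6q^2; the shutdown threshold is min AVC = $8 (at q = 3).
With P = $152 above the shutdown price, P = MC gives q = 7.
At P = $6 < min AVC = $8, price no longer covers variable cost at any output, so the firm shuts down: q = 0.

Output falls from 7 to 0 (the firm shuts down)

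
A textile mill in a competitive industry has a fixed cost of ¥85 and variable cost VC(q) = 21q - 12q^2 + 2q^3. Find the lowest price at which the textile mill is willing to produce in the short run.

¥3 per unit

Short-run supply begins at min AVC. From VC = 21q - 12q^2 + 2q^3, AVC = 21 - 12q + 2q^2.
dAVC/dq = -12 + 4q = 0 gives q = 3. min AVC = 21 - 12·3 + 2·3^2 = 3.
The firm shuts down for any P below ¥3.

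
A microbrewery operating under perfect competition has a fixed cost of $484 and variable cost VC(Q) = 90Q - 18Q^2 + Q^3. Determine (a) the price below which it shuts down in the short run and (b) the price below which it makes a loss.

AVC = 90 - 18Q + Q^2; minimized at Q = 9, giving min AVC = $9. That is the shutdown price.
ATC = 484/Q + 90 - 18Q + Q^2. Setting dATC/dQ = −484/Q^2 − 18 + 2Q = 0 gives Q = 11 (since 2·11^3 − 18·11^2 = 484).
min ATC = 484/11 + 90 − 18·11 + 11^2 = $57. That is the break-even price.
For $9 ≤ P < $57 the firm produces at a loss; below $9 it shuts down.

Shutdown price = $9; break-even price = $57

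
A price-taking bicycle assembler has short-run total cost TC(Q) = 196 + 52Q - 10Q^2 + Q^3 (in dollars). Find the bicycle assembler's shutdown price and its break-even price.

AVC = 52 - 10Q + Q^2; minimized at Q = 5, giving min AVC = $27. That is the shutdown price.
ATC = 196/Q + 52 - 10Q + Q^2. Setting dATC/dQ = −196/Q^2 − 10 + 2Q = 0 gives Q = 7 (since 2·7^3 − 10·7^2 = 196).
min ATC = 196/7 + 52 − 10·7 + 7^2 = $59. That is the break-even price.
For $27 ≤ P < $59 the firm produces at a loss; below $27 it shuts down.

Shutdown price = $27; break-even price = $59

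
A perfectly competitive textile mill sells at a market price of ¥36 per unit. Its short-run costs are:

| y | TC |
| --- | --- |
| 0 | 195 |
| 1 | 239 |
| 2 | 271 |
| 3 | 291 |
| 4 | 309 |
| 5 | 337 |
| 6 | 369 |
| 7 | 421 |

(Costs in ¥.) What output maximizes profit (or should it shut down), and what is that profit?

y = 6; profit = -¥153

Tabulate TR − TC: y=0: -195; y=1: -203; y=2: -199; y=3: -183; y=4: -165; y=5: -157; y=6: -153; y=7: -169.
Profit is maximized at y = 6. AVC there is 174/6 = ¥29 ≤ P, so producing beats shutting down (which would give -¥195).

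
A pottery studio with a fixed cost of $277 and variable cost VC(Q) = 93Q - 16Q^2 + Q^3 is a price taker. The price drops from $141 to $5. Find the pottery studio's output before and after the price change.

Output falls from 12 to 0 (the firm shuts down)

AVC = 93 - 16Q + Q^2, minimized at Q = 8 where min AVC = $29. MC = 93 - 32Q + 3Q^2.
At P = $141 ≥ min AVC, set P = MC on the rising branch: Q = 12.
At P = $5 < min AVC = $29, price no longer covers variable cost at any output, so the firm shuts down: Q = 0.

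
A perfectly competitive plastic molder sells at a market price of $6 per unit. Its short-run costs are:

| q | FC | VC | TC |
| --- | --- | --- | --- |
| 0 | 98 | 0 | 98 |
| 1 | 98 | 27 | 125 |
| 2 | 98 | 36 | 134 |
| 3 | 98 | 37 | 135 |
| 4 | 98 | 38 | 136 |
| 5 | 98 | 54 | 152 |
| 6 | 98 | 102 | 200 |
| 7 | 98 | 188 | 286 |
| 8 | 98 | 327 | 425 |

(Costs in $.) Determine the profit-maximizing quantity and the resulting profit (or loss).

q = 0 (shut down); profit = -$98

Tabulate TR − TC: q=0: -98; q=1: -119; q=2: -122; q=3: -117; q=4: -112; q=5: -122; q=6: -164; q=7: -244; q=8: -377.
Profit is highest at q = 0. Equivalently, the lowest AVC in the table is 38/4 ≈ $9.50 at q = 4, and P = $6 falls below it — price never covers variable cost, so the firm shuts down and loses only its fixed cost.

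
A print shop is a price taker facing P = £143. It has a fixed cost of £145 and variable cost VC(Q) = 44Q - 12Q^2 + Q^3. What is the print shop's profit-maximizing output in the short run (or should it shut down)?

From TC, MC = TC'(Q) = 44 - 24Q + 3Q^2 and AVC = VC/Q = 44 - 12Q + Q^2.
AVC hits its minimum where MC = AVC, at Q = 6, giving min AVC = 44 - 12·6 + 6^2 = £8.
Since P = £143 ≥ min AVC = £8, price covers variable cost and the firm should produce.
P = MC gives -99 - 24Q + 3Q^2 = 0, with roots -3 and 11. Take the larger (rising MC): Q* = 11.
Check: AVC at Q = 11 is £33 ≤ P, so revenue covers variable cost.
Profit = P·Q − TC = 143·11 − 508 = £1065.

Produce at Q = 11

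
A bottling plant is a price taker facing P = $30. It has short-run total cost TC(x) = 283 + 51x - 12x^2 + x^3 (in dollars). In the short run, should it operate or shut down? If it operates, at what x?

Strip out fixed cost: VC = 51x - 12x^2 + x^3. Then AVC = 51 - 12x + x^2 and MC = 51 - 24x + 3x^2.
The AVC parabola has its vertex at x = 12/2 = 6, where AVC = 51 - 12·6 + 6^2 = $15.
P = $30 exceeds min AVC = $15, so the firm stays open.
Solving P = MC: 21 - 24x + 3x^2 = 0 ⇒ x = 1 or 7. On the upward-sloping branch, x* = 7.
Check: AVC at x = 7 is $16 ≤ P, so revenue covers variable cost.
Profit = P·x − TC = 30·7 − 395 = -$185, a loss, but smaller than the $283 fixed cost the firm would lose by shutting down.

Produce at x = 7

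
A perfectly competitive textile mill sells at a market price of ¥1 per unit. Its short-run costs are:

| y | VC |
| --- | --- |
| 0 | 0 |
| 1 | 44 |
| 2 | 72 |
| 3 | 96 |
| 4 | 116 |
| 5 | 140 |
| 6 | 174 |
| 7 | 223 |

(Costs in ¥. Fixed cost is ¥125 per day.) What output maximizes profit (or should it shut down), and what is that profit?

Tabulate TR − TC: y=0: -125; y=1: -168; y=2: -195; y=3: -218; y=4: -237; y=5: -260; y=6: -293; y=7: -341.
Profit is highest at y = 0. Equivalently, the lowest AVC in the table is 140/5 ≈ ¥28 at y = 5, and P = ¥1 falls below it — price never covers variable cost, so the firm shuts down and loses only its fixed cost.

y = 0 (shut down); profit = -¥125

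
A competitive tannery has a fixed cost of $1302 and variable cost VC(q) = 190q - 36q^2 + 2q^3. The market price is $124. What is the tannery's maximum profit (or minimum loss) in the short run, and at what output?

Profit = -$334 at q = 11

AVC = 190 - 36q + 2q^2 has its minimum $28 at q = 9; price $124 clears that bar, so the firm operates.
MC = 190 - 72q + 6q^2. Setting P = MC and taking the root on the rising branch gives q* = 11.
TR = 124·11 = 1364. TC = 1302 + 396 = 1698. Profit = 1364 − 1698 = -$334.
By producing, the firm covers all variable cost plus $968 of fixed cost; shutting down would lose the full $1302.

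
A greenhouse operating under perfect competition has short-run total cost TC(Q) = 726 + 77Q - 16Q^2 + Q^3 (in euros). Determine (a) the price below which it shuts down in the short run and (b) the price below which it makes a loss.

Shutdown price = min AVC. AVC = 77 - 16Q + Q^2, with vertex at Q = 8 and minimum €13.
ATC = 726/Q + 77 - 16Q + Q^2. Setting dATC/dQ = −726/Q^2 − 16 + 2Q = 0 gives Q = 11 (since 2·11^3 − 16·11^2 = 726).
min ATC = 726/11 + 77 − 16·11 + 11^2 = €88. That is the break-even price.
Between these two prices the firm operates at a loss; above €88 it earns a profit.

Shutdown price = €13; break-even price = €88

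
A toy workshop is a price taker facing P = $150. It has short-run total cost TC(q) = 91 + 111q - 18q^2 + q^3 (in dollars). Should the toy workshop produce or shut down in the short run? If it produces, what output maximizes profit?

From TC, MC = TC'(q) = 111 - 36q + 3q^2 and AVC = VC/q = 111 - 18q + q^2.
AVC hits its minimum where MC = AVC, at q = 9, giving min AVC = 111 - 18·9 + 9^2 = $30.
P = $150 exceeds min AVC = $30, so the firm stays open.
Solving P = MC: -39 - 36q + 3q^2 = 0 ⇒ q = -1 or 13. On the upward-sloping branch, q* = 13.
Check: AVC at q = 13 is $46 ≤ P, so revenue covers variable cost.
Profit = P·q − TC = 150·13 − 689 = $1261.

Produce at q = 13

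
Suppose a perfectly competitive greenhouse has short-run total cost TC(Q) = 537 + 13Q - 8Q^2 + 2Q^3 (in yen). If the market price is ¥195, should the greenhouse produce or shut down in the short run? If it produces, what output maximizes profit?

Produce at Q = 7

Strip out fixed cost: VC = 13Q - 8Q^2 + 2Q^3. Then AVC = 13 - 8Q + 2Q^2 and MC = 13 - 16Q + 6Q^2.
AVC hits its minimum where MC = AVC, at Q = 2, giving min AVC = 13 - 8·2 + 2·2^2 = ¥5.
P = ¥195 exceeds min AVC = ¥5, so the firm stays open.
Set P = MC: 195 = 13 - 16Q + 6Q^2 → -182 - 16Q + 6Q^2 = 0. The roots are Q = -13/3 and Q = 7; the profit-maximizing output is on the rising part of MC, so Q* = 7.
Check: AVC at Q = 7 is ¥55 ≤ P, so revenue covers variable cost.
Profit = P·Q − TC = 195·7 − 922 = ¥443.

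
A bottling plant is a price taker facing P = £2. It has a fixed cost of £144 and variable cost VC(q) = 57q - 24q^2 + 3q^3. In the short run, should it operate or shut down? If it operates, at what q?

Strip out fixed cost: VC = 57q - 24q^2 + 3q^3. Then AVC = 57 - 24q + 3q^2 and MC = 57 - 48q + 9q^2.
The AVC parabola has its vertex at q = 24/6 = 4, where AVC = 57 - 24·4 + 3·4^2 = £9.
With P < min AVC (£2 < £9), every unit sold adds to the loss.
Shutting down limits the loss to fixed cost, £144.

Shut down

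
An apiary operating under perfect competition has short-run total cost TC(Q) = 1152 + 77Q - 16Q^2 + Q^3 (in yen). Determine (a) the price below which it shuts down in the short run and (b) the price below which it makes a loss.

Shutdown price = ¥13; break-even price = ¥125

AVC = 77 - 16Q + Q^2; minimized at Q = 8, giving min AVC = ¥13. That is the shutdown price.
ATC = 1152/Q + 77 - 16Q + Q^2. Setting dATC/dQ = −1152/Q^2 − 16 + 2Q = 0 gives Q = 12 (since 2·12^3 − 16·12^2 = 1152).
min ATC = 1152/12 + 77 − 16·12 + 12^2 = ¥125. That is the break-even price.
Between these two prices the firm operates at a loss; above ¥125 it earns a profit.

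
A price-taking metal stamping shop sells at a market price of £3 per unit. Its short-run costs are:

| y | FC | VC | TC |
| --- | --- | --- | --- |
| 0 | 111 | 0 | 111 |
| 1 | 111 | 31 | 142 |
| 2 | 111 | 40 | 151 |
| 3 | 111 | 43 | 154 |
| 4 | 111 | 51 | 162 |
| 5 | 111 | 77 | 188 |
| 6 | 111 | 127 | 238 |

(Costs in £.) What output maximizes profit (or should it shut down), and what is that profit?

y = 0 (shut down); profit = -£111

Profit at each row (π = 3y − TC): y=0: -111; y=1: -139; y=2: -145; y=3: -145; y=4: -150; y=5: -173; y=6: -220.
Profit is highest at y = 0. Equivalently, the lowest AVC in the table is 51/4 ≈ £12.75 at y = 4, and P = £3 falls below it — price never covers variable cost, so the firm shuts down and loses only its fixed cost.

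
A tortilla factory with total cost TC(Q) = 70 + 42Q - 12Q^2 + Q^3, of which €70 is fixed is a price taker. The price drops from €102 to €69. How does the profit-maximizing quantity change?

MC = 42 - 24Q + 3Q^2; the shutdown threshold is min AVC = €6 (at Q = 6).
At P = €102 ≥ min AVC, set P = MC on the rising branch: Q = 10.
At P = €69 ≥ min AVC, set P = MC: Q = 9. The firm stays open but cuts output.

Output falls from 10 to 9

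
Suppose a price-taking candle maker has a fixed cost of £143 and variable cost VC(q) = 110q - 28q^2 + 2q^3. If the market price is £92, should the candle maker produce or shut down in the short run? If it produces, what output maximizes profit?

Strip out fixed cost: VC = 110q - 28q^2 + 2q^3. Then AVC = 110 - 28q + 2q^2 and MC = 110 - 56q + 6q^2.
AVC is minimized where dAVC/dq = -28 + 4q = 0, at q = 7; min AVC = 110 - 28·7 + 2·7^2 = £12.
Since P = £92 ≥ min AVC = £12, price covers variable cost and the firm should produce.
Solving P = MC: 18 - 56q + 6q^2 = 0 ⇒ q = 1/3 or 9. On the upward-sloping branch, q* = 9.
Check: AVC at q = 9 is £20 ≤ P, so revenue covers variable cost.
Profit = P·q − TC = 92·9 − 323 = £505.

Produce at q = 9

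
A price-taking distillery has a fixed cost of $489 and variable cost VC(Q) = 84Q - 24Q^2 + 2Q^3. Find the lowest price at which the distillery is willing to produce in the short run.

$12 per unit

The firm shuts down when price falls below the minimum of average variable cost. AVC = VC/Q = 84 - 24Q + 2Q^2.
dAVC/dQ = -24 + 4Q = 0 gives Q = 6. min AVC = 84 - 24·6 + 2·6^2 = 12.
So the shutdown price is $12.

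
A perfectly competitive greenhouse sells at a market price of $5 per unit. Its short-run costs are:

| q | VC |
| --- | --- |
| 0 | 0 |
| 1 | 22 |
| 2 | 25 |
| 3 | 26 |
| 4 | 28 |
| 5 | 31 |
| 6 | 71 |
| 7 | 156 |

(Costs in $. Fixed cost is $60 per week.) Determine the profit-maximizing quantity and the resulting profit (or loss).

Tabulate TR − TC: q=0: -60; q=1: -77; q=2: -75; q=3: -71; q=4: -68; q=5: -66; q=6: -101; q=7: -181.
Profit is highest at q = 0. Equivalently, the lowest AVC in the table is 31/5 ≈ $6.20 at q = 5, and P = $5 falls below it — price never covers variable cost, so the firm shuts down and loses only its fixed cost.

q = 0 (shut down); profit = -$60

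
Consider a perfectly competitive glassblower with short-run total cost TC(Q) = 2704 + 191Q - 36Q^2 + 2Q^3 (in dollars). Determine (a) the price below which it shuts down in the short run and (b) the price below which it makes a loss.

Shutdown price = $29; break-even price = $269

AVC = 191 - 36Q + 2Q^2; minimized at Q = 9, giving min AVC = $29. That is the shutdown price.
ATC = 2704/Q + 191 - 36Q + 2Q^2. Setting dATC/dQ = −2704/Q^2 − 36 + 4Q = 0 gives Q = 13 (since 4·13^3 − 36·13^2 = 2704).
min ATC = 2704/13 + 191 − 36·13 + 2·13^2 = $269. That is the break-even price.
For $29 ≤ P < $269 the firm produces at a loss; below $29 it shuts down.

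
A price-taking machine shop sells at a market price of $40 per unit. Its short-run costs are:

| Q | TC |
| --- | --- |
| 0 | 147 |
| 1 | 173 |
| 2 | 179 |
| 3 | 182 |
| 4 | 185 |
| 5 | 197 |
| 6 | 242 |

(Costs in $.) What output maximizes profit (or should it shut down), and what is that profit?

Q = 5; profit = $3

Profit at each row (π = 40Q − TC): Q=0: -147; Q=1: -133; Q=2: -99; Q=3: -62; Q=4: -25; Q=5: 3; Q=6: -2.
Profit is maximized at Q = 5. AVC there is 50/5 = $10 ≤ P, so producing beats shutting down (which would give -$147).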